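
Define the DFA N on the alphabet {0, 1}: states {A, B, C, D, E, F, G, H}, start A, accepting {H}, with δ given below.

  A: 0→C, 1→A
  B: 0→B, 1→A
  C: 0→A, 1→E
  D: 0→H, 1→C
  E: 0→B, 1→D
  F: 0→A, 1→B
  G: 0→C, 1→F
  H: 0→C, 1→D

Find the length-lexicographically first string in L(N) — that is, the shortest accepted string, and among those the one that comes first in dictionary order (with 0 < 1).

A breadth-first search from A reaches an accepting state first via the path A → C → E → D → H on input 0110.
No string of length < 4 is accepted (BFS exhausts all shorter strings without reaching an accepting state), and 0110 is the lexicographically least accepting string of length 4.

0110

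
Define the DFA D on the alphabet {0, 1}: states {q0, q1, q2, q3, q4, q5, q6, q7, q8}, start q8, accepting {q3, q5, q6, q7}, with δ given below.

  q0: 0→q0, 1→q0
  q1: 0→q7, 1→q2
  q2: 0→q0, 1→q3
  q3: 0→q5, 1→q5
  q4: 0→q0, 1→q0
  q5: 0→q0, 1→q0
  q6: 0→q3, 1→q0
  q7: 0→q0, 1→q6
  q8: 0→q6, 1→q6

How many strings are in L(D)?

The useful subgraph on states {q3, q5, q6, q8} is acyclic, so L(D) is finite; the longest accepting path visits 4 useful states, giving maximum string length 3.
Counting accepting paths from q8 by length: 2 of length 1, 2 of length 2, 4 of length 3. Total 8.

8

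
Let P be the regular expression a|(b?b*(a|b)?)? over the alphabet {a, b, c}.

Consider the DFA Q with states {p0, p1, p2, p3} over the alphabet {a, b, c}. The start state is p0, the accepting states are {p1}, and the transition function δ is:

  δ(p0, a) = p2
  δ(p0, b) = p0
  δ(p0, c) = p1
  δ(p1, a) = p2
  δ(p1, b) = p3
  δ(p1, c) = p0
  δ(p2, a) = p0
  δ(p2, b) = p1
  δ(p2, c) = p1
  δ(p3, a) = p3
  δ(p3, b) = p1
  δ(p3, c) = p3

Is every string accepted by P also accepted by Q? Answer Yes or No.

No

The empty string ε is in L(P) but not in L(Q).
So L(P) ⊄ L(Q).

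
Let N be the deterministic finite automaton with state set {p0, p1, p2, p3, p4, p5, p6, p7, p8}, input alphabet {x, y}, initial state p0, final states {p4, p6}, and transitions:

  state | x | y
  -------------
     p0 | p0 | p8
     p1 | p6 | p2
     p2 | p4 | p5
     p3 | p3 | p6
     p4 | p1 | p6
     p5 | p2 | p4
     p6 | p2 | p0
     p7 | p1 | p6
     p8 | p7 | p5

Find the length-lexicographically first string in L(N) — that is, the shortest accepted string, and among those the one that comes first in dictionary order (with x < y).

yxy

A breadth-first search from p0 reaches an accepting state first via the path p0 → p8 → p7 → p6 on input yxy.
No string of length < 3 is accepted (BFS exhausts all shorter strings without reaching an accepting state), and yxy is the lexicographically least accepting string of length 3.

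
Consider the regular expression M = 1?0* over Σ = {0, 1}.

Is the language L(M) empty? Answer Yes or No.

No

The empty string ε matches the expression, so it belongs to L(M).
Since L(M) contains at least one string, it is not empty.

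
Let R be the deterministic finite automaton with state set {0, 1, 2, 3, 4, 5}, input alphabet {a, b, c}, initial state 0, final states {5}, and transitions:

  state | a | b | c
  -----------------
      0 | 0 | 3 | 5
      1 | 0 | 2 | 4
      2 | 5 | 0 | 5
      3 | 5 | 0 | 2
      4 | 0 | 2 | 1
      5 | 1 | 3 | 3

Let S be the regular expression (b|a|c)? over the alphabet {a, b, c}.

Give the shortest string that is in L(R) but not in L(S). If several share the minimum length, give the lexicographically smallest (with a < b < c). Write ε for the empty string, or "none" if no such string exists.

ac

The string ac is accepted by R but not by S.
No shorter string lies in the difference, and ac is the lexicographically first length-2 string in L(R) \ L(S).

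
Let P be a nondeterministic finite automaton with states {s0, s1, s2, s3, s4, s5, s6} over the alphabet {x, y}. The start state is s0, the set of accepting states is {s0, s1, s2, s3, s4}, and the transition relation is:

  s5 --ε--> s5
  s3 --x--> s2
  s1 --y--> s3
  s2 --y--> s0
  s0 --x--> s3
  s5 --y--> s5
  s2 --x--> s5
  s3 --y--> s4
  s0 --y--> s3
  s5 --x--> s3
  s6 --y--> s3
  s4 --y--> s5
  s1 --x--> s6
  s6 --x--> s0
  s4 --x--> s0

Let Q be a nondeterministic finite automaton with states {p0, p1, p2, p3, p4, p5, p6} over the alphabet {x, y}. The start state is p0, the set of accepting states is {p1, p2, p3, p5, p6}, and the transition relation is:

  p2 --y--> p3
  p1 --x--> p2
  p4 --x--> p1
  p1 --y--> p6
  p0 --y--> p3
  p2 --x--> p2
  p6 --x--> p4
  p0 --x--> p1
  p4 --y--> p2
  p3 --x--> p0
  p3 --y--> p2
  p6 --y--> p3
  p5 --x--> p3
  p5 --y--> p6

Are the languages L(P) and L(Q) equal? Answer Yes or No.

No

The empty string ε is accepted by P but rejected by Q.
So L(P) ≠ L(Q).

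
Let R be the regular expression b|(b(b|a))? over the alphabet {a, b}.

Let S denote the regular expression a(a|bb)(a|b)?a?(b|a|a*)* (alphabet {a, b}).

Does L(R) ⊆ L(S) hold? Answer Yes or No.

No

The empty string ε is in L(R) but not in L(S).
So L(R) ⊄ L(S).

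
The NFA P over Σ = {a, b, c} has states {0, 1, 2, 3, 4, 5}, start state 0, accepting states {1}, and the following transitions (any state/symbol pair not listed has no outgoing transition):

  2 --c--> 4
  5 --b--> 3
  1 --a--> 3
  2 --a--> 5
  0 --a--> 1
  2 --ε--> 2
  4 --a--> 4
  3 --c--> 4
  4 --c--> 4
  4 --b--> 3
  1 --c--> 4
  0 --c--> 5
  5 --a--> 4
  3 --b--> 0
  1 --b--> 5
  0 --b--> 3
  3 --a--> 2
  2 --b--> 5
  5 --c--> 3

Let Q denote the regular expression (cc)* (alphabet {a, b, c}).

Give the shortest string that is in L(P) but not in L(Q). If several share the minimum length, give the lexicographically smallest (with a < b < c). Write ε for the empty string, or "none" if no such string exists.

a

The string a is accepted by P but not by Q.
No shorter string lies in the difference, and a is the lexicographically first length-1 string in L(P) \ L(Q).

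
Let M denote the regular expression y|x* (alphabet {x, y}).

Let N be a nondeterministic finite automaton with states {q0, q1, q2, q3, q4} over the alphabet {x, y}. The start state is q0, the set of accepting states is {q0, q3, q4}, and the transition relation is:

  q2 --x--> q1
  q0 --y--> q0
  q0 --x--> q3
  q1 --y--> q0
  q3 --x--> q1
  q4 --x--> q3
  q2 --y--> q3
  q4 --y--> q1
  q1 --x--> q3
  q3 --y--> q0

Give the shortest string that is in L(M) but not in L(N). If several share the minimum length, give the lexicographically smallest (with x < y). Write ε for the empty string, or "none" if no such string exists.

The string xx is accepted by M but not by N.
No shorter string lies in the difference, and xx is the lexicographically first length-2 string in L(M) \ L(N).

xx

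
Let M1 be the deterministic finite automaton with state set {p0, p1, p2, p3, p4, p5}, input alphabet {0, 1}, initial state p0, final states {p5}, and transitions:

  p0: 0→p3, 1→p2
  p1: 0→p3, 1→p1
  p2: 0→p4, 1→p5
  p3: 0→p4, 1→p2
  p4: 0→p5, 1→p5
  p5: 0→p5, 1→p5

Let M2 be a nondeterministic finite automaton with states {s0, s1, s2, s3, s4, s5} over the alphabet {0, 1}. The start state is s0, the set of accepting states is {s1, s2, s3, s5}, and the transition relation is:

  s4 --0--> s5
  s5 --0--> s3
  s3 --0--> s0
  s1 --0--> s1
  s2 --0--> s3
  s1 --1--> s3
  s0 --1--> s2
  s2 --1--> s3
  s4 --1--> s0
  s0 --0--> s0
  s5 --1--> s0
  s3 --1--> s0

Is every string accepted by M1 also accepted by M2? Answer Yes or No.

The string 000 is in L(M1) but not in L(M2).
So L(M1) ⊄ L(M2).

No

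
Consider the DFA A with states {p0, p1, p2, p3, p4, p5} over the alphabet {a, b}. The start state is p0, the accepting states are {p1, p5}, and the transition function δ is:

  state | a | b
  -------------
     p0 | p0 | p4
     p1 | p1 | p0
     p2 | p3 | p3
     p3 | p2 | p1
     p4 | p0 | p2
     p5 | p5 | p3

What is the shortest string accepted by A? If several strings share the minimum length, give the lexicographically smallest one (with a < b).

A breadth-first search from p0 reaches an accepting state first via the path p0 → p4 → p2 → p3 → p1 on input bbab.
No string of length < 4 is accepted (BFS exhausts all shorter strings without reaching an accepting state), and bbab is the lexicographically least accepting string of length 4.

bbab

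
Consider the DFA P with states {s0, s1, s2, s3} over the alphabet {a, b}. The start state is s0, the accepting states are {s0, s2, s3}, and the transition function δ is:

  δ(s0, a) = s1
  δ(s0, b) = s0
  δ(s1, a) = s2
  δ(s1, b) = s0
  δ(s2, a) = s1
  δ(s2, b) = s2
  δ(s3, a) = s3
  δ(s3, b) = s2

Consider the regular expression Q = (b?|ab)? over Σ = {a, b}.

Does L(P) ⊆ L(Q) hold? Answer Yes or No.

No

The string aa is in L(P) but not in L(Q).
So L(P) ⊄ L(Q).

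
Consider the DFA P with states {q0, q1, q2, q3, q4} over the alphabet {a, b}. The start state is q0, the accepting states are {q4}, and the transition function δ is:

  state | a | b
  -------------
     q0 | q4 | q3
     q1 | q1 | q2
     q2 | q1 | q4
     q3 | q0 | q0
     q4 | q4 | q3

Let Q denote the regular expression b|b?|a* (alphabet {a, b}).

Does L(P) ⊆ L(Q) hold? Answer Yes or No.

The string baa is in L(P) but not in L(Q).
So L(P) ⊄ L(Q).

No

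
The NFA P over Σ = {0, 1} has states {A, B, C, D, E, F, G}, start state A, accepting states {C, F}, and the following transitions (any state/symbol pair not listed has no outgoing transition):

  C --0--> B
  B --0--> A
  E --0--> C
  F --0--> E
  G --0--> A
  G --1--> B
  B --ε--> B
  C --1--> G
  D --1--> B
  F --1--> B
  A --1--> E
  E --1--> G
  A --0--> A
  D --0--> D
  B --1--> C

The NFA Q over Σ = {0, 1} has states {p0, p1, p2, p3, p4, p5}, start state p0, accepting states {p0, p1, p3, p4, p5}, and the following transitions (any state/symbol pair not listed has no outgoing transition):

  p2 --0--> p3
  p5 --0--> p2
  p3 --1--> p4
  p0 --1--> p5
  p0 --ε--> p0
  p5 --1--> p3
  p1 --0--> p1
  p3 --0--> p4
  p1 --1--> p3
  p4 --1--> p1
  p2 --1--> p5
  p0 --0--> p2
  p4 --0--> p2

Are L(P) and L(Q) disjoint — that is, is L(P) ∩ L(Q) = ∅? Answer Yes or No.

No

The string 1001 is accepted by both P and Q.
Hence L(P) ∩ L(Q) ≠ ∅.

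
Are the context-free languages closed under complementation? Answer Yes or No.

No

CFLs are closed under union, so if they were also closed under complement they would be closed under intersection by De Morgan (L₁ ∩ L₂ is the complement of the union of the complements). But {aⁿbⁿcᵐ} ∩ {aᵐbⁿcⁿ} = {aⁿbⁿcⁿ} is not context-free although both operands are.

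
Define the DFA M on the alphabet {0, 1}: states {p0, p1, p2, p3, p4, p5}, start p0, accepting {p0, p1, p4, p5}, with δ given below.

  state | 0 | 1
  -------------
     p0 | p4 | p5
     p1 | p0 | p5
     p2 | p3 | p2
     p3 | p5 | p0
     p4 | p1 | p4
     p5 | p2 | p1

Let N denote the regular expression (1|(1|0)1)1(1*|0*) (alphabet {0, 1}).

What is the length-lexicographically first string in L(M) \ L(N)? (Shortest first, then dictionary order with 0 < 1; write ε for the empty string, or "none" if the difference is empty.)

The empty string ε is accepted by M but not by N.
Since ε is the unique shortest string, it is the required witness.

ε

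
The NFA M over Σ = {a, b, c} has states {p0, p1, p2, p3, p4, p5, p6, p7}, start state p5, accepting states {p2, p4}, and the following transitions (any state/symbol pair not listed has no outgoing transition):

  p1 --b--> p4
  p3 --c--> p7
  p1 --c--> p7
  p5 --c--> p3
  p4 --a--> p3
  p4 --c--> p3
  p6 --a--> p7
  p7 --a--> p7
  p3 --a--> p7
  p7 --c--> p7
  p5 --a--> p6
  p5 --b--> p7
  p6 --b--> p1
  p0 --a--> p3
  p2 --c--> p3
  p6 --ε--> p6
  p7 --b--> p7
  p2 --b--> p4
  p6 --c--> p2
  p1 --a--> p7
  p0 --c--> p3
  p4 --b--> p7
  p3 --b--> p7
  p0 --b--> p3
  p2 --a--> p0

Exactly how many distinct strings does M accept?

The useful subgraph on states {p1, p2, p4, p5, p6} is acyclic, so L(M) is finite; the longest accepting path visits 4 useful states, giving maximum string length 3.
Counting accepting paths from p5 by length: 1 of length 2, 2 of length 3. Total 3.

3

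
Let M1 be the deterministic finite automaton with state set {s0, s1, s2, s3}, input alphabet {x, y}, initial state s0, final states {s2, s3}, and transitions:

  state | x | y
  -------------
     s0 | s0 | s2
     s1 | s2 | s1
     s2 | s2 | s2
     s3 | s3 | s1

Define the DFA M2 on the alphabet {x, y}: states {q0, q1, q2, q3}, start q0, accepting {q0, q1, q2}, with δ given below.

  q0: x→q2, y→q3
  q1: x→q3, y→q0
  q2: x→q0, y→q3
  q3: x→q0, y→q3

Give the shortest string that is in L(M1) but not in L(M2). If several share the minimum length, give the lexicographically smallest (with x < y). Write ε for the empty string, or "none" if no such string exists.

y

The string y is accepted by M1 but not by M2.
No shorter string lies in the difference, and y is the lexicographically first length-1 string in L(M1) \ L(M2).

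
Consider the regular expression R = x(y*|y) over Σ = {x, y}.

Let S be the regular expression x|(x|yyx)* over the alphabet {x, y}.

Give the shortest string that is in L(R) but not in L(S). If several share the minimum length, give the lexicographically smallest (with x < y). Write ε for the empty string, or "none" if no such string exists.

xy

The string xy is accepted by R but not by S.
No shorter string lies in the difference, and xy is the lexicographically first length-2 string in L(R) \ L(S).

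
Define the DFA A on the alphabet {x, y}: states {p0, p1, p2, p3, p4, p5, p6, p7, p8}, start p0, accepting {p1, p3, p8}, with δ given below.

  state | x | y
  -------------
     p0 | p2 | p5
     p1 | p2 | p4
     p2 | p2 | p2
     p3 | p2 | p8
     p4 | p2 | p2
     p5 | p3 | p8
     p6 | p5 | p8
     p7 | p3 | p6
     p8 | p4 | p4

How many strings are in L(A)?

3

The useful subgraph on states {p0, p3, p5, p8} is acyclic, so L(A) is finite; the longest accepting path visits 4 useful states, giving maximum string length 3.
Counting accepting paths from p0 by length: 2 of length 2, 1 of length 3. Total 3.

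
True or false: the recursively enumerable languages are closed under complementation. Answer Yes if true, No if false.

If both L and its complement were r.e., running the two recognisers in parallel would decide L, so L would be recursive; but there are r.e. languages that are not recursive (e.g. the halting problem), and their complements are therefore not r.e.

No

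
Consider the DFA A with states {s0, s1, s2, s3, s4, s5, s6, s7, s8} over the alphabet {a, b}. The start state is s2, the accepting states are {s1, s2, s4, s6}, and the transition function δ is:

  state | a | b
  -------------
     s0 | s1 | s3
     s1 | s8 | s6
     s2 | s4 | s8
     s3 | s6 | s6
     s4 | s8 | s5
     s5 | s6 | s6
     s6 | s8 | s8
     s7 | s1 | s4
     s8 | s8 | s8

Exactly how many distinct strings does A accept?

The useful subgraph on states {s2, s4, s5, s6} is acyclic, so L(A) is finite; the longest accepting path visits 4 useful states, giving maximum string length 3.
Counting accepting paths from s2 by length: 1 of length 0, 1 of length 1, 2 of length 3. Total 4.

4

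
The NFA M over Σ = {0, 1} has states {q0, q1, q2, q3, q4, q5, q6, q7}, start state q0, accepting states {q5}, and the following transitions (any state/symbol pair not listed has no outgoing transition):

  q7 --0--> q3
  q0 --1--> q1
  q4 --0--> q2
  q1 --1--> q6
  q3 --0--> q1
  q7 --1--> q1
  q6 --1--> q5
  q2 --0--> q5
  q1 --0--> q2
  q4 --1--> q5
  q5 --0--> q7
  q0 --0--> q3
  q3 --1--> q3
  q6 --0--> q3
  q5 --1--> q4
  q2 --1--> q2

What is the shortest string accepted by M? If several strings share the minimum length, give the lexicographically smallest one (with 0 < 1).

A breadth-first search from q0 reaches an accepting state first via the path q0 → q1 → q2 → q5 on input 100.
No string of length < 3 is accepted (BFS exhausts all shorter strings without reaching an accepting state), and 100 is the lexicographically least accepting string of length 3.

100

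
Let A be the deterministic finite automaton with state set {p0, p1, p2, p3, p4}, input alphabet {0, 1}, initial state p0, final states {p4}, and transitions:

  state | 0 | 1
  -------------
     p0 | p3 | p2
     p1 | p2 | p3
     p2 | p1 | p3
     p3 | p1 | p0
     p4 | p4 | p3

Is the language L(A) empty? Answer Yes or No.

The states reachable from the start state are {p0, p1, p2, p3}.
None of the accepting states {p4} is reachable, so no string is accepted and L(A) = ∅.

Yes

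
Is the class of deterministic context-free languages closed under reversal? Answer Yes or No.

L = {c bⁿaⁿ : n≥0} ∪ {d b²ⁿaⁿ : n≥0} is a DCFL: the first symbol tells a deterministic PDA whether to pop one or two b's per a. Its reversal Lᴿ = {aⁿbⁿ c : n≥0} ∪ {aⁿb²ⁿ d : n≥0} is not. DCFLs are closed under right quotient by regular languages, and Lᴿ/{c, d} = {aⁿbⁿ : n≥0} ∪ {aⁿb²ⁿ : n≥0} — the standard context-free language accepted by no deterministic PDA (intuitively the machine would have to commit to a b-to-a ratio before the distinguishing marker arrives; formally, a DPDA for it would have a single run on aⁿb²ⁿ, accepting after the prefix aⁿbⁿ and accepting again after n more b's; an ordinary PDA that simulates it on a's and b's and, at any moment when it is accepting, may switch to reading only a fresh letter e while feeding each e to the simulation as a b, would accept aⁱbʲeᵏ (k≥1) exactly when both aⁱbʲ and aⁱbʲ⁺ᵏ are in the language, i.e. its language intersected with the regular set a*b*e⁺ would be exactly {aⁿbⁿeⁿ : n≥1} — impossible, since context-free languages are closed under intersection with regular sets and {aⁿbⁿeⁿ} is not context-free). So Lᴿ cannot be a DCFL.

No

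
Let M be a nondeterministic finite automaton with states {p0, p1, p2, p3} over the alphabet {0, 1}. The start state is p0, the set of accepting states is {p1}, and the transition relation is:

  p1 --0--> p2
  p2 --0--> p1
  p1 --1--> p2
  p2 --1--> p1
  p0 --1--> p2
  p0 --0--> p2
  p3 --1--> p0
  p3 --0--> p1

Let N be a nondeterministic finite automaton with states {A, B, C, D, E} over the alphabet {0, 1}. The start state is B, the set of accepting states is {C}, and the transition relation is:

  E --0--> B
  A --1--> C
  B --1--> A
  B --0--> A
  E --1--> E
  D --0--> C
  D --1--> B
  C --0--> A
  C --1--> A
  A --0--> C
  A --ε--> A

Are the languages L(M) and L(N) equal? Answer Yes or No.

Exploring the product automaton M × N from the start pair (p0, B), following both machines on each input symbol, reaches 3 state pairs: (p0, B), (p2, A), (p1, C).
M accepts in {p1} and N accepts in {C}. In every reachable pair the two components are either both accepting — (p1, C) — or both non-accepting, so no string is accepted by exactly one of the machines: L(M) \ L(N) and L(N) \ L(M) are both empty.
Hence every string is accepted by M iff it is accepted by N, and the two languages coincide.

Yes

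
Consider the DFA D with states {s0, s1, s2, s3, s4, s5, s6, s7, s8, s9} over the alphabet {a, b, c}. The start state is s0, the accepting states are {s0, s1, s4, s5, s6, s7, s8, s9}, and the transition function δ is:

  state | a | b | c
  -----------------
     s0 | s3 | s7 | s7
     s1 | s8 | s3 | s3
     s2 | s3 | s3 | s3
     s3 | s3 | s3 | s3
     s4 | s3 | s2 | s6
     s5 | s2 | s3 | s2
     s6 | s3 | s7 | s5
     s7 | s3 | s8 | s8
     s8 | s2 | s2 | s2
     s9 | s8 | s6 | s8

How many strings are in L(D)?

7

The useful subgraph on states {s0, s7, s8} is acyclic, so L(D) is finite; the longest accepting path visits 3 useful states, giving maximum string length 2.
Counting accepting paths from s0 by length: 1 of length 0, 2 of length 1, 4 of length 2. Total 7.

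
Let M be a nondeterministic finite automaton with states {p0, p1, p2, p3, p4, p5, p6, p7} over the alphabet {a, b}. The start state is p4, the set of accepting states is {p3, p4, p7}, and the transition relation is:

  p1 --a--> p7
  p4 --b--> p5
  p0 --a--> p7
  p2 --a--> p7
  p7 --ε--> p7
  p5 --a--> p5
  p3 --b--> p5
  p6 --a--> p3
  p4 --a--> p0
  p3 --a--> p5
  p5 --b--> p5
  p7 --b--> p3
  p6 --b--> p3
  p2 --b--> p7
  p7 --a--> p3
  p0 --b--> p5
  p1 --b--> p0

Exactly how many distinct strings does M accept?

4

The useful subgraph on states {p0, p3, p4, p7} is acyclic, so L(M) is finite; the longest accepting path visits 4 useful states, giving maximum string length 3.
Counting accepting paths from p4 by length: 1 of length 0, 1 of length 2, 2 of length 3. Total 4.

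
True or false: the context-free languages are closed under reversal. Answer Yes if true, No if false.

Yes

Reversing the right-hand side of every production of a context-free grammar for L gives a context-free grammar for Lᴿ (induction on derivation length).
So the context-free languages are closed under reversal.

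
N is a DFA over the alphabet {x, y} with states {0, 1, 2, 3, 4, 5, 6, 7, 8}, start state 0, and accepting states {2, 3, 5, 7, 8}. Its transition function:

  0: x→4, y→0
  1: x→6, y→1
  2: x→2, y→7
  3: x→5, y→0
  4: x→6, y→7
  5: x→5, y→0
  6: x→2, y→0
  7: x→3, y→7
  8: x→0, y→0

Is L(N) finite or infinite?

State 0 is reachable from the start and can reach an accepting state, and it lies on the cycle 0 → 0.
Traversing that cycle any number of times yields accepted strings of unbounded length, so the language is infinite.

infinite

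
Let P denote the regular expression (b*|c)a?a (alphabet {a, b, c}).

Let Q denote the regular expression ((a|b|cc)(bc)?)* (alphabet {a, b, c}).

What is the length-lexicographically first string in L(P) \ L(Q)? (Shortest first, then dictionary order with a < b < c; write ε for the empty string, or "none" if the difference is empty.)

The string ca is accepted by P but not by Q.
No shorter string lies in the difference, and ca is the lexicographically first length-2 string in L(P) \ L(Q).

ca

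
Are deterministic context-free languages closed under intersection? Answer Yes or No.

No

DCFLs are closed under complement (normalise the DPDA to read all of its input, then flip the verdict). If they were also closed under intersection, De Morgan would make them closed under union; but {aⁿbⁿ : n≥0} and {aⁿb²ⁿ : n≥0} are DCFLs (push the a's; pop one per b, respectively one per two b's) whose union no deterministic PDA accepts: a DPDA for it would have a single run on aⁿb²ⁿ, accepting after the prefix aⁿbⁿ and accepting again after n more b's; an ordinary PDA that simulates it on a's and b's and, at any moment when it is accepting, may switch to reading only a fresh letter c while feeding each c to the simulation as a b, would accept aⁱbʲcᵏ (k≥1) exactly when both aⁱbʲ and aⁱbʲ⁺ᵏ are in the language, i.e. its language intersected with the regular set a*b*c⁺ would be exactly {aⁿbⁿcⁿ : n≥1} — impossible, since context-free languages are closed under intersection with regular sets and {aⁿbⁿcⁿ} is not context-free.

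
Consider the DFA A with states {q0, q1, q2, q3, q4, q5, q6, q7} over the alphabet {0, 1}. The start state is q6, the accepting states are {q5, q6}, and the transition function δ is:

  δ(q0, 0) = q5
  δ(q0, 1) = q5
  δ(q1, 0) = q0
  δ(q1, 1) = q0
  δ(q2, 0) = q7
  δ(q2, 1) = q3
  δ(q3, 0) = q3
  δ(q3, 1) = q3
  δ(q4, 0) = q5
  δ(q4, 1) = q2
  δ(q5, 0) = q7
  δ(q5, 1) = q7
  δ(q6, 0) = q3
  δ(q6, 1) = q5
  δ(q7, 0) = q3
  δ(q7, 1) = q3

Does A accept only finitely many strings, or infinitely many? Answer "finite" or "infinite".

finite

The useful states (reachable from q6 and able to reach an accepting state) are {q5, q6}.
Restricted to these states the transition graph has no cycle, so every accepting path has bounded length and L is finite.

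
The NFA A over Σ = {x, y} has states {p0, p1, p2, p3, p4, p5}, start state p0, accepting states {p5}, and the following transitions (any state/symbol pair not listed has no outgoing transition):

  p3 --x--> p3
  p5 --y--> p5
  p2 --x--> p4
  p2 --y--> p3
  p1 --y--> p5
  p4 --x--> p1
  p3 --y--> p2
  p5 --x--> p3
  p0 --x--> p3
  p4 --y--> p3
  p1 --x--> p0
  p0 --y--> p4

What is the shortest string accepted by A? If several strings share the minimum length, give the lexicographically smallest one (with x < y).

A breadth-first search from p0 reaches an accepting state first via the path p0 → p4 → p1 → p5 on input yxy.
No string of length < 3 is accepted (BFS exhausts all shorter strings without reaching an accepting state), and yxy is the lexicographically least accepting string of length 3.

yxy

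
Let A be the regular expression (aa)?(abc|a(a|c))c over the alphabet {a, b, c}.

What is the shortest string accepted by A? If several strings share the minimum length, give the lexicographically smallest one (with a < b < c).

aac

By inspection of the expression, no string of length less than 3 matches, and aac is the lexicographically first match of length 3.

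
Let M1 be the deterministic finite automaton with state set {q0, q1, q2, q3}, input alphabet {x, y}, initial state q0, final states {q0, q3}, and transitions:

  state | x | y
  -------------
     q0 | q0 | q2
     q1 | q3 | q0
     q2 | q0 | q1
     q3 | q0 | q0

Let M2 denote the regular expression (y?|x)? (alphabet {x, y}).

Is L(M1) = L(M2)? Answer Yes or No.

No

The string xx is accepted by M1 but rejected by M2.
So L(M1) ≠ L(M2).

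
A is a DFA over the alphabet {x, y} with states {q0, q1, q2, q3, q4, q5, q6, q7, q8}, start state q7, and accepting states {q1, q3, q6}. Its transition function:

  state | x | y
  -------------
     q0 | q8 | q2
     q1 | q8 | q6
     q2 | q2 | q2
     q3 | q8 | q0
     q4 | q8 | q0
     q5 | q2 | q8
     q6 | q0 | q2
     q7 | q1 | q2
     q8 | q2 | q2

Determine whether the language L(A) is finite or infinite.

finite

The useful states (reachable from q7 and able to reach an accepting state) are {q1, q6, q7}.
Restricted to these states the transition graph has no cycle, so every accepting path has bounded length and L is finite.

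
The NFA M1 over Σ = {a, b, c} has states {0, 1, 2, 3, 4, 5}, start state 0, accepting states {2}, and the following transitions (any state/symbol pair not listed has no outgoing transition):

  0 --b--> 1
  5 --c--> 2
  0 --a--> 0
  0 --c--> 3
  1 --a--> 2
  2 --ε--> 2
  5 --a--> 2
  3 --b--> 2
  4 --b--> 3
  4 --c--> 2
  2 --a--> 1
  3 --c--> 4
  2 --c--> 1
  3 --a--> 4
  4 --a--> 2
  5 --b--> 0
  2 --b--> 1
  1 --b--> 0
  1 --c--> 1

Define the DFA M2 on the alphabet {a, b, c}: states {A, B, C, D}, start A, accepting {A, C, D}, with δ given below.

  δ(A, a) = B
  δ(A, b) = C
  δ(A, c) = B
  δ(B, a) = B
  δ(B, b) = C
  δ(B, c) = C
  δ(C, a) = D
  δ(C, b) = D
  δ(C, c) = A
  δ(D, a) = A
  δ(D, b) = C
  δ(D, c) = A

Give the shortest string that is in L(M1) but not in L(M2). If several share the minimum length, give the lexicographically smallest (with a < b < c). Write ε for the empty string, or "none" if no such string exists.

The string bca is accepted by M1 but not by M2.
No shorter string lies in the difference, and bca is the lexicographically first length-3 string in L(M1) \ L(M2).

bca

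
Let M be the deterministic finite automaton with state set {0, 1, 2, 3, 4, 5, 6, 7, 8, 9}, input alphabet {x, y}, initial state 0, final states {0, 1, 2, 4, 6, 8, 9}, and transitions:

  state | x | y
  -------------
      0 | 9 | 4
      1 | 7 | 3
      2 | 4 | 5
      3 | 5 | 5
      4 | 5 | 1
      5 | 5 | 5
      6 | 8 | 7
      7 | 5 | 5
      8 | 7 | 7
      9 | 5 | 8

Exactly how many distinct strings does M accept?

5

The useful subgraph on states {0, 1, 4, 8, 9} is acyclic, so L(M) is finite; the longest accepting path visits 3 useful states, giving maximum string length 2.
Counting accepting paths from 0 by length: 1 of length 0, 2 of length 1, 2 of length 2. Total 5.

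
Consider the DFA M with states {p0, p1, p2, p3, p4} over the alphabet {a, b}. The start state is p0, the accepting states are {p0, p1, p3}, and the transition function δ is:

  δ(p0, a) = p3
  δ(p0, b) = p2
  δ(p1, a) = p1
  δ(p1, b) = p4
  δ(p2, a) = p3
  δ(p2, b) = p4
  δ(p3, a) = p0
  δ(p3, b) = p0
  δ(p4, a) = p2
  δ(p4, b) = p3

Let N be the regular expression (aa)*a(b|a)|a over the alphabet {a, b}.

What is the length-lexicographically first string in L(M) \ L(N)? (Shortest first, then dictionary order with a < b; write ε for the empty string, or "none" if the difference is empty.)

The empty string ε is accepted by M but not by N.
Since ε is the unique shortest string, it is the required witness.

ε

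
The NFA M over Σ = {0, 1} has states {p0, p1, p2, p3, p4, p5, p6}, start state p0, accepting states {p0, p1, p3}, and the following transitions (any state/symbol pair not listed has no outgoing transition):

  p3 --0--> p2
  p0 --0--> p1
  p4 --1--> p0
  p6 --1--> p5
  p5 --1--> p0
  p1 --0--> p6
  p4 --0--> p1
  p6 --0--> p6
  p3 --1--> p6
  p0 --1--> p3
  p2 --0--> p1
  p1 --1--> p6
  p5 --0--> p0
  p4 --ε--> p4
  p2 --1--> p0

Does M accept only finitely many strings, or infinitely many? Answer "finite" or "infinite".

infinite

State p0 is reachable from the start and can reach an accepting state, and it lies on the cycle p0 → p1 → p6 → p5 → p0.
Traversing that cycle any number of times yields accepted strings of unbounded length, so the language is infinite.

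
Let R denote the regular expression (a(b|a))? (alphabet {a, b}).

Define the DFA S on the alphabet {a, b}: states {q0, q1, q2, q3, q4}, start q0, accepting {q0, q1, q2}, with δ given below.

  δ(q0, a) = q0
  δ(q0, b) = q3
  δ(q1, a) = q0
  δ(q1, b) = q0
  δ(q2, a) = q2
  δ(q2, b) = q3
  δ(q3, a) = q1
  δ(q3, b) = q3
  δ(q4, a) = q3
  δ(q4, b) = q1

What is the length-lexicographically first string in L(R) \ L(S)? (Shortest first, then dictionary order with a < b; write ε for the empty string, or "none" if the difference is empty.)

The string ab is accepted by R but not by S.
No shorter string lies in the difference, and ab is the lexicographically first length-2 string in L(R) \ L(S).

ab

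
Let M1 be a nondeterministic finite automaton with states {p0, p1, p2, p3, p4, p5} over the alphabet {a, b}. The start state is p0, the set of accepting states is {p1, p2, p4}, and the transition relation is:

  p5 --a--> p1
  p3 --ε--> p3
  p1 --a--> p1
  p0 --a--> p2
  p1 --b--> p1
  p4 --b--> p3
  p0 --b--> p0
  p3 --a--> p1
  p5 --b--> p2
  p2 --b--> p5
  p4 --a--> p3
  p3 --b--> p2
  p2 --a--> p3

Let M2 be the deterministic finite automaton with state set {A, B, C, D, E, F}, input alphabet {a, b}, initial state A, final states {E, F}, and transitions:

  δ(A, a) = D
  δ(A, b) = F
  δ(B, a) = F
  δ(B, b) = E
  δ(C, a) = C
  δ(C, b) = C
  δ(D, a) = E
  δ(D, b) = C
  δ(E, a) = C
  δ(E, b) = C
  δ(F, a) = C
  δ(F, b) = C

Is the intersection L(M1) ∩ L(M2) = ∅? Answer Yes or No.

Yes

Exploring the product automaton M1 × M2 from the start pair (p0, A), following both machines on each input symbol, reaches 9 state pairs: (p0, A), (p2, D), (p0, F), (p3, E), (p5, C), (p2, C), (p0, C), (p1, C), (p3, C).
M1 accepts in {p1, p2, p4} and M2 accepts in {E, F}; no reachable pair has both components accepting, so no string drives both machines to acceptance simultaneously and L(M1) ∩ L(M2) = ∅.
So no string is accepted by both, and the intersection is empty.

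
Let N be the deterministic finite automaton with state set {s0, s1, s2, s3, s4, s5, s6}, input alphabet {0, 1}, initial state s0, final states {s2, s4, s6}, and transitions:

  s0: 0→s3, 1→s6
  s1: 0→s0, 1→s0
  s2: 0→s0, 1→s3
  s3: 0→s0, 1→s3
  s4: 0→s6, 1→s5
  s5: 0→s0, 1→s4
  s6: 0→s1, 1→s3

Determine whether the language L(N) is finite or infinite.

State s0 is reachable from the start and can reach an accepting state, and it lies on the cycle s0 → s3 → s0.
Traversing that cycle any number of times yields accepted strings of unbounded length, so the language is infinite.

infinite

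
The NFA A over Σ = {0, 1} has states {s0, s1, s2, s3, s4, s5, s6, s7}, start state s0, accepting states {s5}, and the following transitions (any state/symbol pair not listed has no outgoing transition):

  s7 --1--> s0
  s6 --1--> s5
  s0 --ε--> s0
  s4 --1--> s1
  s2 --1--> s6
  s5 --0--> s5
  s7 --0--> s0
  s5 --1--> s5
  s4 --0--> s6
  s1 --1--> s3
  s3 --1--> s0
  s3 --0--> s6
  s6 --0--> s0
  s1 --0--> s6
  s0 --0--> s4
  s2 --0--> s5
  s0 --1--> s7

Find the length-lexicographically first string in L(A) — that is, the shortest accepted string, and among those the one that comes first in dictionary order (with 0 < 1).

A breadth-first search from s0 reaches an accepting state first via the path s0 → s4 → s6 → s5 on input 001.
No string of length < 3 is accepted (BFS exhausts all shorter strings without reaching an accepting state), and 001 is the lexicographically least accepting string of length 3.

001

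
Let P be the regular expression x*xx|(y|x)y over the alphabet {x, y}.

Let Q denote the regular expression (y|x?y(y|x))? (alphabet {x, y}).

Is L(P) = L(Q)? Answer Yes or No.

No

The string xx is accepted by P but rejected by Q.
So L(P) ≠ L(Q).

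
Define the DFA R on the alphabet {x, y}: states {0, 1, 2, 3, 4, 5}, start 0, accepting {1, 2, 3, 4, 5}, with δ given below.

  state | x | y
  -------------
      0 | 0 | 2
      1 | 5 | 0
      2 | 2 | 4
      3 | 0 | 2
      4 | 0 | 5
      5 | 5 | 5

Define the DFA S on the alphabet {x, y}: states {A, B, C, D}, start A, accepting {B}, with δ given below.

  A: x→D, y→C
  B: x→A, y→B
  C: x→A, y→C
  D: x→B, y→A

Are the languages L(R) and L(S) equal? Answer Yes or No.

The string y is accepted by R but rejected by S.
So L(R) ≠ L(S).

No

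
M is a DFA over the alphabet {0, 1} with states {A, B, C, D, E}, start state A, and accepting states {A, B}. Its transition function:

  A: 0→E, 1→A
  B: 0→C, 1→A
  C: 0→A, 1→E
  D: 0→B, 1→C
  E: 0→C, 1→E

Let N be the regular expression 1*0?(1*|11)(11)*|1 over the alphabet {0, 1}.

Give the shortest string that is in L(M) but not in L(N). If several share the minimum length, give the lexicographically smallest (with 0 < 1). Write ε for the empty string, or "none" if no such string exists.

The string 000 is accepted by M but not by N.
No shorter string lies in the difference, and 000 is the lexicographically first length-3 string in L(M) \ L(N).

000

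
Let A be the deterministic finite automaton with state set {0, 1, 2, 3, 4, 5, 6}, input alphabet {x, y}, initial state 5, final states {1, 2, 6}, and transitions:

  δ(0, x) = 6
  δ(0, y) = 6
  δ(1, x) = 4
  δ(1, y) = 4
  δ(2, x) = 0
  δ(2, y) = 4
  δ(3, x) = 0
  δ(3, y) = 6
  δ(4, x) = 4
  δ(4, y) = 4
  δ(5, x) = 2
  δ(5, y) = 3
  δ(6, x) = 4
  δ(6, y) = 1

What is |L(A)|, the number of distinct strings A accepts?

The useful subgraph on states {0, 1, 2, 3, 5, 6} is acyclic, so L(A) is finite; the longest accepting path visits 5 useful states, giving maximum string length 4.
Counting accepting paths from 5 by length: 1 of length 1, 1 of length 2, 5 of length 3, 4 of length 4. Total 11.

11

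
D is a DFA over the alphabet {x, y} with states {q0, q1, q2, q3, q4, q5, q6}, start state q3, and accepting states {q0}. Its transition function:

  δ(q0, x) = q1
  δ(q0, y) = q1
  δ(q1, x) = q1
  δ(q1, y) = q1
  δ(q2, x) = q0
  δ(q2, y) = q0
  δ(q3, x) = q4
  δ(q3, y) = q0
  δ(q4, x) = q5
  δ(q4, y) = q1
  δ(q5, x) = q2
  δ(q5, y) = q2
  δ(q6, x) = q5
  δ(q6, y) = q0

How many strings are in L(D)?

5

The useful subgraph on states {q0, q2, q3, q4, q5} is acyclic, so L(D) is finite; the longest accepting path visits 5 useful states, giving maximum string length 4.
Counting accepting paths from q3 by length: 1 of length 1, 4 of length 4. Total 5.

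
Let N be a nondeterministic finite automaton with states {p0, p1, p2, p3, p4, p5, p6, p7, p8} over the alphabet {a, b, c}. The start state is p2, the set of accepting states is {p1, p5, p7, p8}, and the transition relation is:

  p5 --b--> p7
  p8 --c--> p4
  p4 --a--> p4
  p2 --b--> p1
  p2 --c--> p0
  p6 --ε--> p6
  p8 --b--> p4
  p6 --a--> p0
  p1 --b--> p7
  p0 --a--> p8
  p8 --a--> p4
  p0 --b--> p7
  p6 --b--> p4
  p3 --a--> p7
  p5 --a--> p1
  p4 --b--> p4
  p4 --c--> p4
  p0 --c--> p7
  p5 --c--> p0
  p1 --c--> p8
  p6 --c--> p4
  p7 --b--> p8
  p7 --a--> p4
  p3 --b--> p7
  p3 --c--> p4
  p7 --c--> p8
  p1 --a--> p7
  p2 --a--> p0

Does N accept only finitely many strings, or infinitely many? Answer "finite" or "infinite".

finite

The useful states (reachable from p2 and able to reach an accepting state) are {p0, p1, p2, p7, p8}.
Restricted to these states the transition graph has no cycle, so every accepting path has bounded length and L is finite.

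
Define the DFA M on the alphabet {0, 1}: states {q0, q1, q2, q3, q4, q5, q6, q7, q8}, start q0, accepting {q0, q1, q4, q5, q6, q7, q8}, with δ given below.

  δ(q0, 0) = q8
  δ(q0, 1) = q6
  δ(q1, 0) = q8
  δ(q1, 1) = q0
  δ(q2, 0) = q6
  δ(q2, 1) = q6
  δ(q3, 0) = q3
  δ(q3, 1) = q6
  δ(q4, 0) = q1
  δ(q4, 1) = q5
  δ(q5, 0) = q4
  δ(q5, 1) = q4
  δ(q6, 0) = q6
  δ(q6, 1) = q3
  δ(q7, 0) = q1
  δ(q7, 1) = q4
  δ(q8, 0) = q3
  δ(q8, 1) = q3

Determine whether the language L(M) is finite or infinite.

infinite

State q3 is reachable from the start and can reach an accepting state, and it lies on the cycle q3 → q3.
Traversing that cycle any number of times yields accepted strings of unbounded length, so the language is infinite.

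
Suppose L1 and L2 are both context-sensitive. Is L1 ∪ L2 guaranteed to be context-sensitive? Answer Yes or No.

Yes

A linear-bounded automaton can nondeterministically choose to simulate the LBA for L₁ or the LBA for L₂; equivalently, with disjoint nonterminals, S → S₁ | S₂ added to two noncontracting grammars is still noncontracting.
So the context-sensitive languages are closed under union.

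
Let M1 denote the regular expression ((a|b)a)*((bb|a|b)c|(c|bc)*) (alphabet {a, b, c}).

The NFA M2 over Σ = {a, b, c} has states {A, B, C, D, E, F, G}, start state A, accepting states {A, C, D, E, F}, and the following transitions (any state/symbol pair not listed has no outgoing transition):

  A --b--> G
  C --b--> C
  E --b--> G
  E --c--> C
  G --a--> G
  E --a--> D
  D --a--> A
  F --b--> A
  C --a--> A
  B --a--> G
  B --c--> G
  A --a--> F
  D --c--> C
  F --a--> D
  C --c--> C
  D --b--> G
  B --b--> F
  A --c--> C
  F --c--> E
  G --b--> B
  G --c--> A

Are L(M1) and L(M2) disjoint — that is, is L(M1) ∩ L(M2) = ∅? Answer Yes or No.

The empty string ε is accepted by both M1 and M2.
Hence L(M1) ∩ L(M2) ≠ ∅.

No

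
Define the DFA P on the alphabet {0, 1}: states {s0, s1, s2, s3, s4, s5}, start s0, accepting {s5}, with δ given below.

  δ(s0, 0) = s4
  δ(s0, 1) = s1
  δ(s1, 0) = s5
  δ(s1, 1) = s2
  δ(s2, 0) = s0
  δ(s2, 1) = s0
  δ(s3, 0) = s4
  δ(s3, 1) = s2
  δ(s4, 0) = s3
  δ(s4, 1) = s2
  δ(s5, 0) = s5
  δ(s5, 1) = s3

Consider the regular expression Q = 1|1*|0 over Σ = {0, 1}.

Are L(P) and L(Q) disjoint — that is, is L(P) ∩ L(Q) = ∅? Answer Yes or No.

Yes

Converting the expression Q to a DFA (subset construction, then merging equivalent states) gives the minimal DFA with states {q0, q1, q2, q3}, start state q0, accepting states {q0, q1, q2} and transitions q0: 0→q1, 1→q2; q1: 0→q3, 1→q3; q2: 0→q3, 1→q2; q3: 0→q3, 1→q3.
Exploring the product automaton P × Q from the start pair (s0, q0), following both machines on each input symbol, reaches 11 state pairs: (s0, q0), (s4, q1), (s1, q2), (s3, q3), (s2, q3), (s5, q3), (s2, q2), (s4, q3), (s0, q3), (s0, q2), (s1, q3).
P accepts in {s5} and Q accepts in {q0, q1, q2}; no reachable pair has both components accepting, so no string drives both machines to acceptance simultaneously and L(P) ∩ L(Q) = ∅.
So no string is accepted by both, and the intersection is empty.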